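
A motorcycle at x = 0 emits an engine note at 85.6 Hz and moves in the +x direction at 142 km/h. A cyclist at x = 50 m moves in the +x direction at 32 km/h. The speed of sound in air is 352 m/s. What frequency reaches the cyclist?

142 km/h = 39.44 m/s; 32 km/h = 8.889 m/s.
The observer lies on the +x side, so the source is heading toward the observer and the observer is heading away from the source.
Both move, so f' = f · (v − v_o)/(v − v_s).
f' = 85.6 × (352 − 8.889)/(352 − 39.44) = 85.6 × 343.11/312.56 ≈ 94 Hz.

94 Hz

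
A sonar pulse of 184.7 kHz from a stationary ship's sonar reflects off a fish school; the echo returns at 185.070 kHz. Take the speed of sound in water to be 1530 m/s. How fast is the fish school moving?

1.53 m/s

Double Doppler shift off a moving reflector: f₂ = f₀ · (v + u)/(v − u) (u > 0 toward emitter).
Rearranging, u = v · (f₂ − f₀)/(f₂ + f₀) = 1530 × 0.370/369.770 ≈ 1.53 m/s.
So the fish school is moving at 1.53 m/s toward the emitter.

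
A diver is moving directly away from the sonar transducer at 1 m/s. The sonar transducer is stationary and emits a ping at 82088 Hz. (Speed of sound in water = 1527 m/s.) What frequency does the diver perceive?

82034 Hz

Moving observer, stationary source: f' = f · (v − v_o)/v.
f' = 82088 × (1527 − 1)/1527 = 82088 × 1526/1527 ≈ 82034 Hz.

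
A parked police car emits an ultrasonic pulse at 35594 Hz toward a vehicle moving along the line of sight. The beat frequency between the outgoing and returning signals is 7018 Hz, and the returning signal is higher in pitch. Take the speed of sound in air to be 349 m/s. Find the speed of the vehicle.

31 m/s

Double Doppler shift off a moving reflector: f₂ = f₀ · (v + u)/(v − u) (u > 0 toward emitter).
Returning signal is higher, so f₂ = f₀ + Δf = 35594 + 7018 = 42612 Hz.
Rearranging, u = v · (f₂ − f₀)/(f₂ + f₀) = 349 × 7018/78206 ≈ 31 m/s.
So the vehicle is moving at 31 m/s toward the emitter.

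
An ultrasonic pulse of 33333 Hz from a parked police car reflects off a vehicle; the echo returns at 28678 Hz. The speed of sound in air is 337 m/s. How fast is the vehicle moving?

25 m/s

Double Doppler shift off a moving reflector: f₂ = f₀ · (v + u)/(v − u) (u > 0 toward emitter).
Rearranging, u = v · (f₂ − f₀)/(f₂ + f₀) = 337 × -4655/62011 ≈ -25 m/s.
So the vehicle is moving at 25 m/s away from the emitter.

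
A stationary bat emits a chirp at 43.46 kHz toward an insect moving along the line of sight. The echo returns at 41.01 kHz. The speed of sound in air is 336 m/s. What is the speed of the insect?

9.7 m/s

Double Doppler shift off a moving reflector: f₂ = f₀ · (v + u)/(v − u) (u > 0 toward emitter).
Rearranging, u = v · (f₂ − f₀)/(f₂ + f₀) = 336 × -2.45/84.47 ≈ -9.7 m/s.
So the insect is moving at 9.7 m/s away from the emitter.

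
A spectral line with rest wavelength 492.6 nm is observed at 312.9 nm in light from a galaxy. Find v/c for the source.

0.425c

λ'/λ₀ = 0.6352 < 1 (blueshift), so the source is approaching.
λ'/λ₀ = √((1 − β)/(1 + β)) for an approaching source ⇒ β = (1 − r²)/(1 + r²) with r = λ'/λ₀.
β = (1 − 0.4035)/(1 + 0.4035) ≈ 0.425.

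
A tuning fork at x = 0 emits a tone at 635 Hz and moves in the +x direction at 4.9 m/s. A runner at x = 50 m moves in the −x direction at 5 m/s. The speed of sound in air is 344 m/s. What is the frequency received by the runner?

654 Hz

The observer lies on the +x side, so the source is heading toward the observer and the observer is heading toward the source.
With source approaching and observer approaching, f' = f · (v + v_o)/(v − v_s).
f' = 635 × (344 + 5)/(344 − 4.9) = 635 × 349/339.1 ≈ 654 Hz.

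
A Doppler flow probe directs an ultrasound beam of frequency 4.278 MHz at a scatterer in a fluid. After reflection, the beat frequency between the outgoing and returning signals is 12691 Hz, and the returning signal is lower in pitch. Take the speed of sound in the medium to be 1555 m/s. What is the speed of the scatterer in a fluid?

Double Doppler shift off a moving reflector: f₂ = f₀ · (v + u)/(v − u) (u > 0 toward emitter).
Returning signal is lower, so f₂ = f₀ − Δf = 4278000 − 12691 = 4265309 Hz.
Rearranging, u = v · (f₂ − f₀)/(f₂ + f₀) = 1555 × -12691/8543309 ≈ -2.31 m/s.
So the scatterer in a fluid is moving at 2.31 m/s away from the emitter.

2.31 m/s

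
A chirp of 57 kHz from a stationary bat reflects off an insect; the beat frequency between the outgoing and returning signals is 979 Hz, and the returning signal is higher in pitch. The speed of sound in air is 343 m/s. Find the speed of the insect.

Double Doppler shift off a moving reflector: f₂ = f₀ · (v + u)/(v − u) (u > 0 toward emitter).
Returning signal is higher, so f₂ = f₀ + Δf = 57000 + 979 = 57979 Hz.
Rearranging, u = v · (f₂ − f₀)/(f₂ + f₀) = 343 × 979/114979 ≈ 2.92 m/s.
So the insect is moving at 2.92 m/s toward the emitter.

2.92 m/s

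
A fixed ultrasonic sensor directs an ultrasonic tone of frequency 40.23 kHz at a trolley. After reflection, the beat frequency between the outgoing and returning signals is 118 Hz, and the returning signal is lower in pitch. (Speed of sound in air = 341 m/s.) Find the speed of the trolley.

0.50 m/s

Double Doppler shift off a moving reflector: f₂ = f₀ · (v + u)/(v − u) (u > 0 toward emitter).
Returning signal is lower, so f₂ = f₀ − Δf = 40230 − 118 = 40112 Hz.
Rearranging, u = v · (f₂ − f₀)/(f₂ + f₀) = 341 × -118/80342 ≈ -0.50 m/s.
So the trolley is moving at 0.50 m/s away from the emitter.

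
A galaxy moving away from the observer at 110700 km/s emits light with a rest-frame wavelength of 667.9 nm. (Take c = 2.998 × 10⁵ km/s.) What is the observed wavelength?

β = v/c = 110700/299800 = 0.3692.
Relativistic Doppler for wavelength: λ' = λ₀ · √((1 + β)/(1 − β)).
λ' = 667.9 × √(1.3692/0.6308) = 667.9 × 1.47337 ≈ 984.1 nm.

984.1 nm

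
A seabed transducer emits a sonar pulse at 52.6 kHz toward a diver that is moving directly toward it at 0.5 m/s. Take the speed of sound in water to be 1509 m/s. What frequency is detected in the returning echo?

The diver first receives the wave as a moving observer: f₁ = f₀ · (v + u)/v = 52.6 × (1509 + 0.5)/1509 ≈ 52.6 kHz.
The reflection then acts as a moving source: f₂ = f₁ · v/(v − u) ≈ 52.6 kHz.

52.6 kHz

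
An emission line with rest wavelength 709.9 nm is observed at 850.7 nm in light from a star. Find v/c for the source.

0.179

λ'/λ₀ = 1.1983 > 1 (redshift), so the source is receding.
λ'/λ₀ = √((1 + β)/(1 − β)) for a receding source ⇒ β = (r² − 1)/(r² + 1) with r = λ'/λ₀.
β = (1.4360 − 1)/(1.4360 + 1) ≈ 0.179.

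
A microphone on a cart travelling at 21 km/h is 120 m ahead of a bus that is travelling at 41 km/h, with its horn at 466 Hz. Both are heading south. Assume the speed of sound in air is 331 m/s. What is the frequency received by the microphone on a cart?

474 Hz

41 km/h = 11.39 m/s; 21 km/h = 5.833 m/s.
The microphone on a cart is ahead, so the bus is moving toward it while the microphone on a cart is moving away from the bus.
With source approaching and observer receding, f' = f · (v − v_o)/(v − v_s).
f' = 466 × (331 − 5.833)/(331 − 11.39) = 466 × 325.17/319.61 ≈ 474 Hz.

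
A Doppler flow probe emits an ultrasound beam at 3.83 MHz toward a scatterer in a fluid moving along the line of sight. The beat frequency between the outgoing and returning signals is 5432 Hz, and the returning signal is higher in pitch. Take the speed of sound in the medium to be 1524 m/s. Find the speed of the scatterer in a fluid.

1.08 m/s

Double Doppler shift off a moving reflector: f₂ = f₀ · (v + u)/(v − u) (u > 0 toward emitter).
Returning signal is higher, so f₂ = f₀ + Δf = 3830000 + 5432 = 3835432 Hz.
Rearranging, u = v · (f₂ − f₀)/(f₂ + f₀) = 1524 × 5432/7665432 ≈ 1.08 m/s.
So the scatterer in a fluid is moving at 1.08 m/s toward the emitter.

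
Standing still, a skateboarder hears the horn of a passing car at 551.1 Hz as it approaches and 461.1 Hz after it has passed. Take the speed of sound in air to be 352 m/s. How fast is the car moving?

f₁/f₂ = (v + v_s)/(v − v_s), so v_s = v · (f₁ − f₂)/(f₁ + f₂).
v_s = 352 × (551.1 − 461.1)/(551.1 + 461.1) = 352 × 90.0/1012.2 ≈ 31 m/s.

31 m/s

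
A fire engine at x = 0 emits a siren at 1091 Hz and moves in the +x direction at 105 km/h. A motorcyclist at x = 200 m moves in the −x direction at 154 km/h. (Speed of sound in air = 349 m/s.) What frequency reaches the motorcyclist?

1336 Hz

105 km/h = 29.17 m/s; 154 km/h = 42.78 m/s.
The observer lies on the +x side, so the source is heading toward the observer and the observer is heading toward the source.
With source approaching and observer approaching, f' = f · (v + v_o)/(v − v_s).
f' = 1091 × (349 + 42.78)/(349 − 29.17) = 1091 × 391.78/319.83 ≈ 1336 Hz.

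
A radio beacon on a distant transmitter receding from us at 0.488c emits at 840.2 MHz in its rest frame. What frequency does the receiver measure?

Relativistic Doppler for frequency: f' = f₀ · √((1 − β)/(1 + β)).
f' = 840.2 × √(0.5120/1.4880) = 840.2 × 0.58659 ≈ 492.9 MHz.

492.9 MHz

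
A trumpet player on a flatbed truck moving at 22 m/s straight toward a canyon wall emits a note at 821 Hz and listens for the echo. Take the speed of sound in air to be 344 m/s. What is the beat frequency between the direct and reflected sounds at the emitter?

The canyon wall receives the sound from a moving source: f₁ = f₀ · v/(v − v_e) = 821 × 344/322 ≈ 877.1 Hz.
On the return leg the trumpet player on a flatbed truck is a moving observer: f₂ = f₁ · (v + v_e)/v = 877.1 × 366/344 ≈ 933.2 Hz.
Beat against the emitted tone: |f₂ − f₀| = 2v_e·f₀/(v − v_e) = 2 × 22 × 821/322 ≈ 112 Hz.

112 Hz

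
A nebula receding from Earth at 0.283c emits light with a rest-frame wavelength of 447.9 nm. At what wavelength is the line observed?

599.1 nm

Relativistic Doppler for wavelength: λ' = λ₀ · √((1 + β)/(1 − β)).
λ' = 447.9 × √(1.2830/0.7170) = 447.9 × 1.33768 ≈ 599.1 nm.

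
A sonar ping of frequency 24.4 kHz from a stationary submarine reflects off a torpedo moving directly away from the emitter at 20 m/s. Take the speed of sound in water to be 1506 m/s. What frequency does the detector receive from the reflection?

At the torpedo (a moving observer), f₁ = f₀ · (v − u)/v = 24.4 × 1486/1506 ≈ 24.1 kHz.
The reflection then acts as a moving source: f₂ = f₁ · v/(v + u) ≈ 23.8 kHz.
Equivalently f₂ = f₀ · (v − u)/(v + u).

23.8 kHz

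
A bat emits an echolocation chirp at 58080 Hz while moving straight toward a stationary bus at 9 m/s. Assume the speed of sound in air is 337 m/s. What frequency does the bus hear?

59674 Hz

Only the source moves, toward the listener, so f' = f · v/(v − v_s).
f' = 58080 × 337/(337 − 9) = 58080 × 337/328 ≈ 59674 Hz.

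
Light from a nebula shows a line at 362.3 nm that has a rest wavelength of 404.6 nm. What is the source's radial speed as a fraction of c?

λ'/λ₀ = 0.8955 < 1 (blueshift), so the source is approaching.
λ'/λ₀ = √((1 − β)/(1 + β)) for an approaching source ⇒ β = (1 − r²)/(1 + r²) with r = λ'/λ₀.
β = (1 − 0.8018)/(1 + 0.8018) ≈ 0.110.

0.110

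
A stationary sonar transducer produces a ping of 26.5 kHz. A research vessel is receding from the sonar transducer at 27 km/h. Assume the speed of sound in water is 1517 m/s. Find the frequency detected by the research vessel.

26.4 kHz

27 km/h = 7.5 m/s.
Only the observer moves, away from the source, so f' = f · (v − v_o)/v.
f' = 26.5 × (1517 − 7.5)/1517 = 26.5 × 1509.5/1517 ≈ 26.4 kHz.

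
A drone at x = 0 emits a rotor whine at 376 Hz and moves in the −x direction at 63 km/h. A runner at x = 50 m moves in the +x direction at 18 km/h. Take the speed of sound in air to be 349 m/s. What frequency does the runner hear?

353 Hz

63 km/h = 17.5 m/s; 18 km/h = 5 m/s.
The observer lies on the +x side, so the source is heading away from the observer and the observer is heading away from the source.
General Doppler shift: f' = f · (v − v_o)/(v + v_s).
f' = 376 × (349 − 5)/(349 + 17.5) = 376 × 344/366.5 ≈ 353 Hz.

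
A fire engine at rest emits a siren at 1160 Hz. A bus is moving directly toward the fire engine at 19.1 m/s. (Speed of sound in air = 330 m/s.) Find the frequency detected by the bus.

Moving observer, stationary source: f' = f · (v + v_o)/v.
f' = 1160 × (330 + 19.1)/330 = 1160 × 349.1/330 ≈ 1227 Hz.

1227 Hz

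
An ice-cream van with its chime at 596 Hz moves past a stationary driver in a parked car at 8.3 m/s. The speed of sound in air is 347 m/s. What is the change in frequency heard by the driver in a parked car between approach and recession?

Approaching: f₁ = f · v/(v − v_s) = 596 × 347/338.7 ≈ 610.6 Hz.
Receding: f₂ = f · v/(v + v_s) = 596 × 347/355.3 ≈ 582.1 Hz.
Drop: f₁ − f₂ = 2f·v·v_s/(v² − v_s²) = 2 × 596 × 347 × 8.3/(347² − 8.3²) ≈ 28.5 Hz.

28.5 Hz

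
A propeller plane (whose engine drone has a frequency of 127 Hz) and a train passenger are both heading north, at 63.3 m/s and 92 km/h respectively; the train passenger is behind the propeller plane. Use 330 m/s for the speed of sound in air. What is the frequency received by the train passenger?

92 km/h = 25.56 m/s.
The train passenger is behind, so the propeller plane is moving away from it while the train passenger is moving toward the propeller plane.
Both move, so f' = f · (v + v_o)/(v + v_s).
f' = 127 × (330 + 25.56)/(330 + 63.3) = 127 × 355.56/393.3 ≈ 115 Hz.

115 Hz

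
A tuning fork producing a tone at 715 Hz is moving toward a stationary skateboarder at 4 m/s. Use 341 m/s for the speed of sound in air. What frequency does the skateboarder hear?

Moving source, stationary observer: f' = f · v/(v − v_s) since the source is approaching.
f' = 715 × 341/(341 − 4) = 715 × 341/337 ≈ 723 Hz.

723 Hz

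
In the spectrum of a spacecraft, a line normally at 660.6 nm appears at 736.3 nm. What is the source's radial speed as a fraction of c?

0.108

λ'/λ₀ = 1.1146 > 1 (redshift), so the source is receding.
λ'/λ₀ = √((1 + β)/(1 − β)) for a receding source ⇒ β = (r² − 1)/(r² + 1) with r = λ'/λ₀.
β = (1.2423 − 1)/(1.2423 + 1) ≈ 0.108.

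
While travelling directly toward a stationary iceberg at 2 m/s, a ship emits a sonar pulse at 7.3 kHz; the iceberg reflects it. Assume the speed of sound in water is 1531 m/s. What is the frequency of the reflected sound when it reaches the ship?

7.32 kHz

The iceberg receives the sound from a moving source: f₁ = f₀ · v/(v − v_e) = 7.3 × 1531/1529 ≈ 7.31 kHz.
On the return leg the ship is a moving observer: f₂ = f₁ · (v + v_e)/v = 7.31 × 1533/1531 ≈ 7.32 kHz.
Equivalently f₂ = f₀ · (v + v_e)/(v − v_e).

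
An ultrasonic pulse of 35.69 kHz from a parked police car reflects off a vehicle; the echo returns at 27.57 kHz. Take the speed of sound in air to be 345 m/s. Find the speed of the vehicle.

Double Doppler shift off a moving reflector: f₂ = f₀ · (v + u)/(v − u) (u > 0 toward emitter).
Rearranging, u = v · (f₂ − f₀)/(f₂ + f₀) = 345 × -8.12/63.26 ≈ -44 m/s.
So the vehicle is moving at 44 m/s away from the emitter.

44 m/s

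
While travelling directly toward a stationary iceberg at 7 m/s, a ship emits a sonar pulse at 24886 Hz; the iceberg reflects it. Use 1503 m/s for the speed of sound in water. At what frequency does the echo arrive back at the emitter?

The iceberg receives the sound from a moving source: f₁ = f₀ · v/(v − v_e) = 24886 × 1503/1496 ≈ 25002 Hz.
On the return leg the ship is a moving observer: f₂ = f₁ · (v + v_e)/v = 25002 × 1510/1503 ≈ 25119 Hz.

25119 Hz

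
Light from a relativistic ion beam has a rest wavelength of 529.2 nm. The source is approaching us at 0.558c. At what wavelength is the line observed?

281.9 nm

Relativistic Doppler for wavelength: λ' = λ₀ · √((1 − β)/(1 + β)).
λ' = 529.2 × √(0.4420/1.5580) = 529.2 × 0.53263 ≈ 281.9 nm.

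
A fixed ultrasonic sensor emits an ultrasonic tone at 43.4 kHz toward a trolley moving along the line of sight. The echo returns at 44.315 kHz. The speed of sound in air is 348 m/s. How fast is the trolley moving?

Double Doppler shift off a moving reflector: f₂ = f₀ · (v + u)/(v − u) (u > 0 toward emitter).
Rearranging, u = v · (f₂ − f₀)/(f₂ + f₀) = 348 × 0.915/87.715 ≈ 3.6 m/s.
So the trolley is moving at 3.6 m/s toward the emitter.

3.6 m/s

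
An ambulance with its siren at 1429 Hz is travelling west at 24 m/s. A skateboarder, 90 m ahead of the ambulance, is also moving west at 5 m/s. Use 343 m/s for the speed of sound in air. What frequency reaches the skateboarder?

1514 Hz

The skateboarder is ahead, so the ambulance is moving toward it while the skateboarder is moving away from the ambulance.
With source approaching and observer receding, f' = f · (v − v_o)/(v − v_s).
f' = 1429 × (343 − 5)/(343 − 24) = 1429 × 338/319 ≈ 1514 Hz.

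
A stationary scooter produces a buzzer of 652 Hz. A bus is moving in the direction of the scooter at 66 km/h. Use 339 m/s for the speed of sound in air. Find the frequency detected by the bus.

66 km/h = 18.33 m/s.
Only the observer moves, toward the source, so f' = f · (v + v_o)/v.
f' = 652 × (339 + 18.33)/339 = 652 × 357.33/339 ≈ 687 Hz.

687 Hz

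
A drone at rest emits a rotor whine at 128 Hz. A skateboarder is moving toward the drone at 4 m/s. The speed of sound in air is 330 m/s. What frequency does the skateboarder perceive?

Only the observer moves, toward the source, so f' = f · (v + v_o)/v.
f' = 128 × (330 + 4)/330 = 128 × 334/330 ≈ 130 Hz.

130 Hz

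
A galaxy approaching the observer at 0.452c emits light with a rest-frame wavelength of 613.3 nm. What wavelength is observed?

376.8 nm

Relativistic Doppler for wavelength: λ' = λ₀ · √((1 − β)/(1 + β)).
λ' = 613.3 × √(0.5480/1.4520) = 613.3 × 0.61434 ≈ 376.8 nm.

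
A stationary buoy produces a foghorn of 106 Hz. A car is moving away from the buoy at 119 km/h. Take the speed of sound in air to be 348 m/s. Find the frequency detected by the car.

119 km/h = 33.06 m/s.
Only the observer moves, away from the source, so f' = f · (v − v_o)/v.
f' = 106 × (348 − 33.06)/348 = 106 × 314.94/348 ≈ 96 Hz.

96 Hz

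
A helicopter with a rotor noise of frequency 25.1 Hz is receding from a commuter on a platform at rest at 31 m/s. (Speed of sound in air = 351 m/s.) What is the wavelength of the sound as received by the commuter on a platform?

15.22 m

Only the source moves, away from the listener, so f' = f · v/(v + v_s).
f' = 25.1 × 351/(351 + 31) ≈ 23.1 Hz.
λ' = v/f' = 351/23.0631 ≈ 15.22 m.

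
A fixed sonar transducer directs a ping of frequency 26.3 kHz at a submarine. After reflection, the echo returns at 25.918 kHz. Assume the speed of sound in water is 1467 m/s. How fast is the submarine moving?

10.7 m/s

Double Doppler shift off a moving reflector: f₂ = f₀ · (v + u)/(v − u) (u > 0 toward emitter).
Rearranging, u = v · (f₂ − f₀)/(f₂ + f₀) = 1467 × -0.382/52.218 ≈ -10.7 m/s.
So the submarine is moving at 10.7 m/s away from the emitter.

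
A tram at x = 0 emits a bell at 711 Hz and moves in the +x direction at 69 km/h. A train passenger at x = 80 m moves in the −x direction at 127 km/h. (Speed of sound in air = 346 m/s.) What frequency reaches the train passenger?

69 km/h = 19.17 m/s; 127 km/h = 35.28 m/s.
The observer lies on the +x side, so the source is heading toward the observer and the observer is heading toward the source.
Both move, so f' = f · (v + v_o)/(v − v_s).
f' = 711 × (346 + 35.28)/(346 − 19.17) = 711 × 381.28/326.83 ≈ 829 Hz.

829 Hz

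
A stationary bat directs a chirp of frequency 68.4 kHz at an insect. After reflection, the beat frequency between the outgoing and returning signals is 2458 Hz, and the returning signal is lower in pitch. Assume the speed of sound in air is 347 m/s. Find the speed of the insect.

6.3 m/s

Double Doppler shift off a moving reflector: f₂ = f₀ · (v + u)/(v − u) (u > 0 toward emitter).
Returning signal is lower, so f₂ = f₀ − Δf = 68400 − 2458 = 65942 Hz.
Rearranging, u = v · (f₂ − f₀)/(f₂ + f₀) = 347 × -2458/134342 ≈ -6.3 m/s.
So the insect is moving at 6.3 m/s away from the emitter.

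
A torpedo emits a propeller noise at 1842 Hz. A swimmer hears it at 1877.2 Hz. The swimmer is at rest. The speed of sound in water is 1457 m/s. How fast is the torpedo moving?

27 m/s

f' > f, so the torpedo is approaching.
f' = f · v/(v − v_s) ⇒ v_s = v · |1 − f/f'|.
v_s = 1457 × |1 − 1842/1877.2| = 1457 × 0.01875 ≈ 27 m/s.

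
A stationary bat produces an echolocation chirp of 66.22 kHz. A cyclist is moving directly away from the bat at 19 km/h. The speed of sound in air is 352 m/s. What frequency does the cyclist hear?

19 km/h = 5.278 m/s.
Only the observer moves, away from the source, so f' = f · (v − v_o)/v.
f' = 66.22 × (352 − 5.278)/352 = 66.22 × 346.72/352 ≈ 65.2 kHz.

65.2 kHz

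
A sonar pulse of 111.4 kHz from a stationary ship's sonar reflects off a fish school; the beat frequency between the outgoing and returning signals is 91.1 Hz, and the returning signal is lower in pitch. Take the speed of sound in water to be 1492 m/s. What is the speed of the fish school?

Double Doppler shift off a moving reflector: f₂ = f₀ · (v + u)/(v − u) (u > 0 toward emitter).
Returning signal is lower, so f₂ = f₀ − Δf = 111400 − 91.1 = 111308.9 Hz.
Rearranging, u = v · (f₂ − f₀)/(f₂ + f₀) = 1492 × -91.1/222708.9 ≈ -0.61 m/s.
So the fish school is moving at 0.61 m/s away from the emitter.

0.61 m/s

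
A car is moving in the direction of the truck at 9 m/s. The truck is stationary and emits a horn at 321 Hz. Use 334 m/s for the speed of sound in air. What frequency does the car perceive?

330 Hz

Moving observer, stationary source: f' = f · (v + v_o)/v.
f' = 321 × (334 + 9)/334 = 321 × 343/334 ≈ 330 Hz.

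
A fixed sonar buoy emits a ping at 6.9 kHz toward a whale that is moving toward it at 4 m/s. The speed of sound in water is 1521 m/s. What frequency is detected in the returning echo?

The whale first receives the wave as a moving observer: f₁ = f₀ · (v + u)/v = 6.9 × (1521 + 4)/1521 ≈ 6.92 kHz.
On reflection it acts as a source moving toward the stationary detector: f₂ = f₁ · v/(v − u) = 6.92 × 1521/1517 ≈ 6.94 kHz.
Equivalently f₂ = f₀ · (v + u)/(v − u).

6.94 kHz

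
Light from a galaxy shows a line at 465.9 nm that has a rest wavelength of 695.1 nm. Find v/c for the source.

0.380c

λ'/λ₀ = 0.6703 < 1 (blueshift), so the source is approaching.
λ'/λ₀ = √((1 − β)/(1 + β)) for an approaching source ⇒ β = (1 − r²)/(1 + r²) with r = λ'/λ₀.
β = (1 − 0.4493)/(1 + 0.4493) ≈ 0.380.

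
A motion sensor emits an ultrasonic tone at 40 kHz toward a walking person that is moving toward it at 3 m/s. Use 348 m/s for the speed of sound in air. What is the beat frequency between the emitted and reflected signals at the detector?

The walking person first receives the wave as a moving observer: f₁ = f₀ · (v + u)/v = 40 × (348 + 3)/348 ≈ 40.345 kHz.
On reflection it acts as a source moving toward the stationary detector: f₂ = f₁ · v/(v − u) = 40.345 × 348/345 ≈ 40.696 kHz.
Equivalently f₂ = f₀ · (v + u)/(v − u).
Beat frequency (with f₀ = 40000 Hz): |f₂ − f₀| = 2u·f₀/(v − u) = 2 × 3 × 40000/345 ≈ 696 Hz.

696 Hz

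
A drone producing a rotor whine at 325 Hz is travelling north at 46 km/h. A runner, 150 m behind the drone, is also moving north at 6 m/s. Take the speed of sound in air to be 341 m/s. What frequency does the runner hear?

46 km/h = 12.78 m/s.
The runner is behind, so the drone is moving away from it while the runner is moving toward the drone.
Both move, so f' = f · (v + v_o)/(v + v_s).
f' = 325 × (341 + 6)/(341 + 12.78) = 325 × 347/353.78 ≈ 319 Hz.

319 Hz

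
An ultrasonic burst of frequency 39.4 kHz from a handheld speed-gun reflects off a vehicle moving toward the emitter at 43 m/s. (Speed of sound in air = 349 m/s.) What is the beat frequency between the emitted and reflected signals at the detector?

At the vehicle (a moving observer), f₁ = f₀ · (v + u)/v = 39.4 × 392/349 ≈ 44.25 kHz.
On reflection it acts as a source moving toward the stationary detector: f₂ = f₁ · v/(v − u) = 44.25 × 349/306 ≈ 50.47 kHz.
Equivalently f₂ = f₀ · (v + u)/(v − u).
Beat frequency (with f₀ = 39400 Hz): |f₂ − f₀| = 2u·f₀/(v − u) = 2 × 43 × 39400/306 ≈ 11073 Hz.

11073 Hz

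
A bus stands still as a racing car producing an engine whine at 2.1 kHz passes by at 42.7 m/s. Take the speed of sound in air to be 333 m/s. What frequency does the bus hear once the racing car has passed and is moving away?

Receding: f₂ = f · v/(v + v_s) = 2.1 × 333/375.7 ≈ 1.86 kHz.

1.86 kHz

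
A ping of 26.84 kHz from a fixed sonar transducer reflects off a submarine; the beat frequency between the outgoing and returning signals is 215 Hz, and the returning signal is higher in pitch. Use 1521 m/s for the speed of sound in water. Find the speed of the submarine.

Double Doppler shift off a moving reflector: f₂ = f₀ · (v + u)/(v − u) (u > 0 toward emitter).
Returning signal is higher, so f₂ = f₀ + Δf = 26840 + 215 = 27055 Hz.
Rearranging, u = v · (f₂ − f₀)/(f₂ + f₀) = 1521 × 215/53895 ≈ 6.1 m/s.
So the submarine is moving at 6.1 m/s toward the emitter.

6.1 m/s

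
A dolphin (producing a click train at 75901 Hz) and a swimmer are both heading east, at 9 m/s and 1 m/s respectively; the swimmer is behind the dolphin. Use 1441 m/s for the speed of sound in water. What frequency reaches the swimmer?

75482 Hz

The swimmer is behind, so the dolphin is moving away from it while the swimmer is moving toward the dolphin.
With source receding and observer approaching, f' = f · (v + v_o)/(v + v_s).
f' = 75901 × (1441 + 1)/(1441 + 9) = 75901 × 1442/1450 ≈ 75482 Hz.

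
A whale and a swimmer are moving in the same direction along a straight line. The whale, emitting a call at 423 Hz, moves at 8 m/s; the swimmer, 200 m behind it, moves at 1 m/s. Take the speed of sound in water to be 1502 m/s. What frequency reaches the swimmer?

421 Hz

The swimmer is behind, so the whale is moving away from it while the swimmer is moving toward the whale.
Both move, so f' = f · (v + v_o)/(v + v_s).
f' = 423 × (1502 + 1)/(1502 + 8) = 423 × 1503/1510 ≈ 421 Hz.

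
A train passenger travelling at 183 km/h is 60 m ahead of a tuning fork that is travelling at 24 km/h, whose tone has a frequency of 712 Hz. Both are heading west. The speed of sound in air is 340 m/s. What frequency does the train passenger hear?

24 km/h = 6.667 m/s; 183 km/h = 50.83 m/s.
The train passenger is ahead, so the tuning fork is moving toward it while the train passenger is moving away from the tuning fork.
With source approaching and observer receding, f' = f · (v − v_o)/(v − v_s).
f' = 712 × (340 − 50.83)/(340 − 6.667) = 712 × 289.17/333.33 ≈ 618 Hz.

618 Hz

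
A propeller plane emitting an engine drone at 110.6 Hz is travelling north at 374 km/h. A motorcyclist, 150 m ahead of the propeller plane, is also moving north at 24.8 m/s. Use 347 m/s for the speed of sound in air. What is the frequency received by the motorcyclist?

147 Hz

374 km/h = 103.9 m/s.
The motorcyclist is ahead, so the propeller plane is moving toward it while the motorcyclist is moving away from the propeller plane.
General Doppler shift: f' = f · (v − v_o)/(v − v_s).
f' = 110.6 × (347 − 24.8)/(347 − 103.9) = 110.6 × 322.2/243.11 ≈ 147 Hz.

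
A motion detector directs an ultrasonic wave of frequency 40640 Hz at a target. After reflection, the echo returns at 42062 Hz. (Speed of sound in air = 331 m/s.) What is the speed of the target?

5.7 m/s

Double Doppler shift off a moving reflector: f₂ = f₀ · (v + u)/(v − u) (u > 0 toward emitter).
Rearranging, u = v · (f₂ − f₀)/(f₂ + f₀) = 331 × 1422/82702 ≈ 5.7 m/s.
So the target is moving at 5.7 m/s toward the emitter.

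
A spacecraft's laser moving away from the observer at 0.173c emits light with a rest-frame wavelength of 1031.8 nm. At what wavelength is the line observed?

1228.8 nm

Relativistic Doppler for wavelength: λ' = λ₀ · √((1 + β)/(1 − β)).
λ' = 1031.8 × √(1.1730/0.8270) = 1031.8 × 1.19096 ≈ 1228.8 nm.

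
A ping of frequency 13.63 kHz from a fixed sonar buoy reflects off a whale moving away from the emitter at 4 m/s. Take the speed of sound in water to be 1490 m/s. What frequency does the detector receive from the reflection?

13.56 kHz

At the whale (a moving observer), f₁ = f₀ · (v − u)/v = 13.63 × 1486/1490 ≈ 13.59 kHz.
On reflection it acts as a source moving away from the stationary detector: f₂ = f₁ · v/(v + u) = 13.59 × 1490/1494 ≈ 13.56 kHz.
Equivalently f₂ = f₀ · (v − u)/(v + u).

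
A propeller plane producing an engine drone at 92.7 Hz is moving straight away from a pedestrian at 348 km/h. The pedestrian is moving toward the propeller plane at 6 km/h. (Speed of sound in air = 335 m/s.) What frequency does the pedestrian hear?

348 km/h = 96.67 m/s; 6 km/h = 1.667 m/s.
General Doppler shift: f' = f · (v + v_o)/(v + v_s).
f' = 92.7 × (335 + 1.667)/(335 + 96.67) = 92.7 × 336.67/431.67 ≈ 72 Hz.

72 Hz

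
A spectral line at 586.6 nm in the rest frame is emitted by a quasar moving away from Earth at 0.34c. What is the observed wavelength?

Relativistic Doppler for wavelength: λ' = λ₀ · √((1 + β)/(1 − β)).
λ' = 586.6 × √(1.3400/0.6600) = 586.6 × 1.42489 ≈ 835.8 nm.

835.8 nm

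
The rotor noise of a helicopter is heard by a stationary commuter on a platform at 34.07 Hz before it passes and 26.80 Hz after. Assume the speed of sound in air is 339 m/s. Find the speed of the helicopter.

40 m/s

f₁/f₂ = (v + v_s)/(v − v_s), so v_s = v · (f₁ − f₂)/(f₁ + f₂).
v_s = 339 × (34.07 − 26.80)/(34.07 + 26.80) = 339 × 7.27/60.87 ≈ 40 m/s.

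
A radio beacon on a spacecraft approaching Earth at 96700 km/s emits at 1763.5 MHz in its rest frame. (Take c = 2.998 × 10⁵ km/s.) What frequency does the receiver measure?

β = v/c = 96700/299800 = 0.3225.
Relativistic Doppler for frequency: f' = f₀ · √((1 + β)/(1 − β)).
f' = 1763.5 × √(1.3225/0.6775) = 1763.5 × 1.39723 ≈ 2464.0 MHz.

2464.0 MHz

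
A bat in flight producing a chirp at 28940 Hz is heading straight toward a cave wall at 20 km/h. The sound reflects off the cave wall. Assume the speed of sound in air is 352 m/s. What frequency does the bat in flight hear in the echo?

29868 Hz

20 km/h = 5.556 m/s.
The cave wall receives the sound from a moving source: f₁ = f₀ · v/(v − v_e) = 28940 × 352/346.44 ≈ 29404 Hz.
On the return leg the bat in flight is a moving observer: f₂ = f₁ · (v + v_e)/v = 29404 × 357.56/352 ≈ 29868 Hz.
Equivalently f₂ = f₀ · (v + v_e)/(v − v_e).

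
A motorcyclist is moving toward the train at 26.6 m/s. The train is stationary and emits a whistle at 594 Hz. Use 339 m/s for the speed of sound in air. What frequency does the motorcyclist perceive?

Moving observer, stationary source: f' = f · (v + v_o)/v.
f' = 594 × (339 + 26.6)/339 = 594 × 365.6/339 ≈ 641 Hz.

641 Hz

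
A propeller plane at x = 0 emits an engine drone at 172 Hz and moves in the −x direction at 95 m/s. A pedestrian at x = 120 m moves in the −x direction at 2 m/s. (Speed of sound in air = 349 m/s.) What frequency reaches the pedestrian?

136 Hz

The observer lies on the +x side, so the source is heading away from the observer and the observer is heading toward the source.
With source receding and observer approaching, f' = f · (v + v_o)/(v + v_s).
f' = 172 × (349 + 2)/(349 + 95) = 172 × 351/444 ≈ 136 Hz.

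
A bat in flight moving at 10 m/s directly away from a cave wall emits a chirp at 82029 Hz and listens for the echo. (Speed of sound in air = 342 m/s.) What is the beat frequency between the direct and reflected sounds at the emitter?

4661 Hz

The cave wall receives the sound from a moving source: f₁ = f₀ · v/(v + v_e) = 82029 × 342/352 ≈ 79699 Hz.
On the return leg the bat in flight is a moving observer: f₂ = f₁ · (v − v_e)/v = 79699 × 332/342 ≈ 77368 Hz.
Beat against the emitted tone: |f₂ − f₀| = 2v_e·f₀/(v + v_e) = 2 × 10 × 82029/352 ≈ 4661 Hz.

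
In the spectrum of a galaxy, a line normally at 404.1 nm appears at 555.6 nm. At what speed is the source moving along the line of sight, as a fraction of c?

0.308

λ'/λ₀ = 1.3749 > 1 (redshift), so the source is receding.
λ'/λ₀ = √((1 + β)/(1 − β)) for a receding source ⇒ β = (r² − 1)/(r² + 1) with r = λ'/λ₀.
β = (1.8904 − 1)/(1.8904 + 1) ≈ 0.308.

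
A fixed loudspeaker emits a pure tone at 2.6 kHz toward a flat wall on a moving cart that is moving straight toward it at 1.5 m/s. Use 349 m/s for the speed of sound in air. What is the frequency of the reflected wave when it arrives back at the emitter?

At the flat wall on a moving cart (a moving observer), f₁ = f₀ · (v + u)/v = 2.6 × 350.5/349 ≈ 2.61 kHz.
On reflection it acts as a source moving toward the stationary detector: f₂ = f₁ · v/(v − u) = 2.61 × 349/347.5 ≈ 2.62 kHz.

2.62 kHz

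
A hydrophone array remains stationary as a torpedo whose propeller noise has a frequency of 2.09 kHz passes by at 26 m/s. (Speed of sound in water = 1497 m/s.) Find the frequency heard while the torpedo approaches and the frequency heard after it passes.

2.13 kHz approaching; 2.05 kHz receding

Approaching: f₁ = f · v/(v − v_s) = 2.09 × 1497/1471 ≈ 2.13 kHz.
Receding: f₂ = f · v/(v + v_s) = 2.09 × 1497/1523 ≈ 2.05 kHz.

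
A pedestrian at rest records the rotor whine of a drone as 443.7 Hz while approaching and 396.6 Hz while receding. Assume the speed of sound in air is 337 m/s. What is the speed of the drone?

18.9 m/s

f₁/f₂ = (v + v_s)/(v − v_s), so v_s = v · (f₁ − f₂)/(f₁ + f₂).
v_s = 337 × (443.7 − 396.6)/(443.7 + 396.6) = 337 × 47.1/840.3 ≈ 18.9 m/s.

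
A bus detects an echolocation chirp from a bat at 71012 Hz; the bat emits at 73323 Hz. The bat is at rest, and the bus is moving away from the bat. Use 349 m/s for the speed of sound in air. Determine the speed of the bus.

11.0 m/s

f' = f · (v − v_o)/v ⇒ v_o = v · |f'/f − 1|.
v_o = 349 × |71012/73323 − 1| = 349 × 0.03152 ≈ 11.0 m/s.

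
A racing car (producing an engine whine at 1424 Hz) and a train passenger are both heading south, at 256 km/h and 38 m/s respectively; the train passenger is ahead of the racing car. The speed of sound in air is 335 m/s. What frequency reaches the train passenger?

256 km/h = 71.11 m/s.
The train passenger is ahead, so the racing car is moving toward it while the train passenger is moving away from the racing car.
Both move, so f' = f · (v − v_o)/(v − v_s).
f' = 1424 × (335 − 38)/(335 − 71.11) = 1424 × 297/263.89 ≈ 1603 Hz.

1603 Hz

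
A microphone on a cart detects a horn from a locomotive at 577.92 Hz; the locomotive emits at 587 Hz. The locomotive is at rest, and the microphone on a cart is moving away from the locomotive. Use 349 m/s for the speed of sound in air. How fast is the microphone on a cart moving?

f' = f · (v − v_o)/v ⇒ v_o = v · |f'/f − 1|.
v_o = 349 × |577.92/587 − 1| = 349 × 0.01547 ≈ 5.4 m/s.

5.4 m/s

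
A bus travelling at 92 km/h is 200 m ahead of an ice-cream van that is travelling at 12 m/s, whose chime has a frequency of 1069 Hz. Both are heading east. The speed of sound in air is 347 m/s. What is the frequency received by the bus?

92 km/h = 25.56 m/s.
The bus is ahead, so the ice-cream van is moving toward it while the bus is moving away from the ice-cream van.
Both move, so f' = f · (v − v_o)/(v − v_s).
f' = 1069 × (347 − 25.56)/(347 − 12) = 1069 × 321.44/335 ≈ 1026 Hz.

1026 Hz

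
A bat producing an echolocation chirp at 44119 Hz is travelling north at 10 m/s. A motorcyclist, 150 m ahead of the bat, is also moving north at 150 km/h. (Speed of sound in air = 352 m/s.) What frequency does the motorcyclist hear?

40034 Hz

150 km/h = 41.67 m/s.
The motorcyclist is ahead, so the bat is moving toward it while the motorcyclist is moving away from the bat.
With source approaching and observer receding, f' = f · (v − v_o)/(v − v_s).
f' = 44119 × (352 − 41.67)/(352 − 10) = 44119 × 310.33/342 ≈ 40034 Hz.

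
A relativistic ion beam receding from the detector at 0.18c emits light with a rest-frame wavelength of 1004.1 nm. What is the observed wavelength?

Relativistic Doppler for wavelength: λ' = λ₀ · √((1 + β)/(1 − β)).
λ' = 1004.1 × √(1.1800/0.8200) = 1004.1 × 1.19959 ≈ 1204.5 nm.

1204.5 nm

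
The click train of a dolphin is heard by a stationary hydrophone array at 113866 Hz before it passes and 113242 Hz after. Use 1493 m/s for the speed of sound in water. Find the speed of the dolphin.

4.1 m/s

f₁/f₂ = (v + v_s)/(v − v_s), so v_s = v · (f₁ − f₂)/(f₁ + f₂).
v_s = 1493 × (113866 − 113242)/(113866 + 113242) = 1493 × 624/227108 ≈ 4.1 m/s.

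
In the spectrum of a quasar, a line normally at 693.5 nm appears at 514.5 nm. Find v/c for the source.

0.290

λ'/λ₀ = 0.7419 < 1 (blueshift), so the source is approaching.
λ'/λ₀ = √((1 − β)/(1 + β)) for an approaching source ⇒ β = (1 − r²)/(1 + r²) with r = λ'/λ₀.
β = (1 − 0.5504)/(1 + 0.5504) ≈ 0.290.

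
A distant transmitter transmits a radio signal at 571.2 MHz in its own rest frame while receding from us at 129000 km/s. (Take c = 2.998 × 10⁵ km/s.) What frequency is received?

β = v/c = 129000/299800 = 0.4303.
Relativistic Doppler for frequency: f' = f₀ · √((1 − β)/(1 + β)).
f' = 571.2 × √(0.5697/1.4303) = 571.2 × 0.63113 ≈ 360.5 MHz.

360.5 MHz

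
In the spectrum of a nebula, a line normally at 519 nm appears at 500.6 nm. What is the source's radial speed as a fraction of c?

λ'/λ₀ = 0.9645 < 1 (blueshift), so the source is approaching.
λ'/λ₀ = √((1 − β)/(1 + β)) for an approaching source ⇒ β = (1 − r²)/(1 + r²) with r = λ'/λ₀.
β = (1 − 0.9304)/(1 + 0.9304) ≈ 0.036.

0.036c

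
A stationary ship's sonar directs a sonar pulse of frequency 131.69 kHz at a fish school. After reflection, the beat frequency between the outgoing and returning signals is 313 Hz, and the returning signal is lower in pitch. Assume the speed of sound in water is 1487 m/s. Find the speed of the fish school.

Double Doppler shift off a moving reflector: f₂ = f₀ · (v + u)/(v − u) (u > 0 toward emitter).
Returning signal is lower, so f₂ = f₀ − Δf = 131690 − 313 = 131377 Hz.
Rearranging, u = v · (f₂ − f₀)/(f₂ + f₀) = 1487 × -313/263067 ≈ -1.77 m/s.
So the fish school is moving at 1.77 m/s away from the emitter.

1.77 m/s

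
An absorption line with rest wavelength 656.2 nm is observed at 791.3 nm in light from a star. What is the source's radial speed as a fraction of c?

0.185

λ'/λ₀ = 1.2059 > 1 (redshift), so the source is receding.
λ'/λ₀ = √((1 + β)/(1 − β)) for a receding source ⇒ β = (r² − 1)/(r² + 1) with r = λ'/λ₀.
β = (1.4542 − 1)/(1.4542 + 1) ≈ 0.185.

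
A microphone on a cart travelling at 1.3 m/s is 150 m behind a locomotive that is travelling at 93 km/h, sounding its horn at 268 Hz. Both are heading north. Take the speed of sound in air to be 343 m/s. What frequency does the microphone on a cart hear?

93 km/h = 25.83 m/s.
The microphone on a cart is behind, so the locomotive is moving away from it while the microphone on a cart is moving toward the locomotive.
Both move, so f' = f · (v + v_o)/(v + v_s).
f' = 268 × (343 + 1.3)/(343 + 25.83) = 268 × 344.3/368.83 ≈ 250 Hz.

250 Hz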